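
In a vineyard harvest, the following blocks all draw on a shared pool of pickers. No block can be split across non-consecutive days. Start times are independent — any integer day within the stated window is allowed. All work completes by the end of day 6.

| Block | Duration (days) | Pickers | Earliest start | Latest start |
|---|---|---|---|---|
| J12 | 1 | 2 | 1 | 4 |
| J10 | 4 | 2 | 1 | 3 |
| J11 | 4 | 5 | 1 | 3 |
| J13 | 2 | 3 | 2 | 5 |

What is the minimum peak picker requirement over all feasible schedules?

7

Early-start (J12@1, J10@1, J11@1, J13@2) gives peak 10: d1:9  d2:10  d3:10  d4:7  d5:0  d6:0.
Shift J10→2, J13→5.
Schedule J12@1, J10@2, J11@1, J13@5: d1:7  d2:7  d3:7  d4:7  d5:5  d6:3 — peak 7.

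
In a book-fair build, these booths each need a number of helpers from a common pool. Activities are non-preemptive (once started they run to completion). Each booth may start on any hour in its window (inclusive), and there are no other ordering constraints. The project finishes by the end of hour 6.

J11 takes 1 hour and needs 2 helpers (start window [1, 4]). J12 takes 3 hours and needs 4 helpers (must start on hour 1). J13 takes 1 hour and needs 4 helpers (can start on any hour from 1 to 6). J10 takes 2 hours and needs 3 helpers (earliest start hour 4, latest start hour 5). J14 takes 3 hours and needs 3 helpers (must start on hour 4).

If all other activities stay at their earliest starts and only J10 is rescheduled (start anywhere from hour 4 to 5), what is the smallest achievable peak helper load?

J10@4: h1:10  h2:4  h3:4  h4:6  h5:6  h6:3 → peak 10
J10@5: h1:10  h2:4  h3:4  h4:3  h5:6  h6:6 → peak 10
Best is J10@4, peak 10.

10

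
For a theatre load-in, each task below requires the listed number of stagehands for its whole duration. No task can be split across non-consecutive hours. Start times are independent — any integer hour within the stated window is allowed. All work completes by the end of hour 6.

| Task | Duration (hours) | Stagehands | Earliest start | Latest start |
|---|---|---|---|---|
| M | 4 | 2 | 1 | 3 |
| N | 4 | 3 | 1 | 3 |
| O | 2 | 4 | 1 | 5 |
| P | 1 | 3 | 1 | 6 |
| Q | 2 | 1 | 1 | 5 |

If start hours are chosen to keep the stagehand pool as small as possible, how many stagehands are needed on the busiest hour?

Early-start (M@1, N@1, O@1, P@1, Q@1) gives peak 13: h1:13  h2:10  h3:5  h4:5  h5:0  h6:0.
Shift N→3, P→5, Q→3.
Schedule M@1, N@3, O@1, P@5, Q@3: h1:6  h2:6  h3:6  h4:6  h5:6  h6:3 — peak 6.
Total stagehand-hours = 33 over 6 hours ⇒ peak ≥ ⌈33/6⌉ = 6, so 6 is optimal.

6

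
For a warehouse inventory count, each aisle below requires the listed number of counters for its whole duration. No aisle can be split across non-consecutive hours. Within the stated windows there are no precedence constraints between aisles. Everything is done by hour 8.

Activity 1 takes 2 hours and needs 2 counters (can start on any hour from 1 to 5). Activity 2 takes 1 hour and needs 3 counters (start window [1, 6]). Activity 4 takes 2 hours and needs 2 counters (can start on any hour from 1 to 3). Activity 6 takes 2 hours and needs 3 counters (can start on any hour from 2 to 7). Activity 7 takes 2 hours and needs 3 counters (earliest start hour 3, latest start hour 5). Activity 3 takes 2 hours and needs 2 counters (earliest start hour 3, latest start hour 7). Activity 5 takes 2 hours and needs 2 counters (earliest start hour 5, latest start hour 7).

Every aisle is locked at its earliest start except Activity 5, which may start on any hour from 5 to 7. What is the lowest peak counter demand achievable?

Activity 5@5: h1:7  h2:7  h3:8  h4:5  h5:2  h6:2  h7:0  h8:0 → peak 8
Activity 5@6: h1:7  h2:7  h3:8  h4:5  h5:0  h6:2  h7:2  h8:0 → peak 8
Activity 5@7: h1:7  h2:7  h3:8  h4:5  h5:0  h6:0  h7:2  h8:2 → peak 8
Best is Activity 5@5, peak 8.

8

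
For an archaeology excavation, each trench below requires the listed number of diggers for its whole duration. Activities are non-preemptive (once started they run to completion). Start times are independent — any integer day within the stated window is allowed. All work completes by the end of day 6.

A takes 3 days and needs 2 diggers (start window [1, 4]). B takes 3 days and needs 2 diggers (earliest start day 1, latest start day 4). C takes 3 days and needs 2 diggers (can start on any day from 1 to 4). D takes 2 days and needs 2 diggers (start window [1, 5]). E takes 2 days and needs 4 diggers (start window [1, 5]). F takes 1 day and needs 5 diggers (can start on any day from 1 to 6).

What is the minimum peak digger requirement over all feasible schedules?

6

Early-start (A@1, B@1, C@1, D@1, E@1, F@1) gives peak 17: d1:17  d2:12  d3:6  d4:0  d5:0  d6:0.
Shift D→4, E→4, F→6.
Schedule A@1, B@1, C@1, D@4, E@4, F@6: d1:6  d2:6  d3:6  d4:6  d5:6  d6:5 — peak 6.
Total digger-days = 35 over 6 days ⇒ peak ≥ ⌈35/6⌉ = 6, so 6 is optimal.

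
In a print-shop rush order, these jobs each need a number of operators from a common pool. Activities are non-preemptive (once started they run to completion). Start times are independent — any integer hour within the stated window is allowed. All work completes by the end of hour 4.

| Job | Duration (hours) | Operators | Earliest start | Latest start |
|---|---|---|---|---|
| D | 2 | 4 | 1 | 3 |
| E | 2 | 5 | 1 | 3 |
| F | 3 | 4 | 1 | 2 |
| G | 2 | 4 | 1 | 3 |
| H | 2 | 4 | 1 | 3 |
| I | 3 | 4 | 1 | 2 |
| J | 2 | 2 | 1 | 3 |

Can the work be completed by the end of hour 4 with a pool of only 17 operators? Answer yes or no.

no

The minimum achievable peak is 18; 17 < 18, so no feasible schedule stays within the cap.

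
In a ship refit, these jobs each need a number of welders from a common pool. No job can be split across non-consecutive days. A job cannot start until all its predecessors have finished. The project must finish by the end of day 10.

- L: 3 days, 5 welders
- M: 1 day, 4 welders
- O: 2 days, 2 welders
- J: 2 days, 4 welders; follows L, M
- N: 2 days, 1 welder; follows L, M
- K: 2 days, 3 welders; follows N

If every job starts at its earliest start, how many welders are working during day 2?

7

At early start, day 2 has: L, O.
Demand: 5 + 2 = 7.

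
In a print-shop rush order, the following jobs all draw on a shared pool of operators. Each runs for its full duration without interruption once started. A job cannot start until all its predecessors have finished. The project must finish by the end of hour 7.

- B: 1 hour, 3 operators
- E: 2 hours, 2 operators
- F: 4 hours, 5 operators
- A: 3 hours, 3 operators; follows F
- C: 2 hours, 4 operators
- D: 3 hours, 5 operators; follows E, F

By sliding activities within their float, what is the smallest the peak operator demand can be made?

Early-start (B@1, E@1, F@1, A@5, C@1, D@5) gives peak 14: h1:14  h2:11  h3:5  h4:5  h5:8  h6:8  h7:8.
Shift C→3.
Schedule B@1, E@1, F@1, A@5, C@3, D@5: h1:10  h2:7  h3:9  h4:9  h5:8  h6:8  h7:8 — peak 10.

10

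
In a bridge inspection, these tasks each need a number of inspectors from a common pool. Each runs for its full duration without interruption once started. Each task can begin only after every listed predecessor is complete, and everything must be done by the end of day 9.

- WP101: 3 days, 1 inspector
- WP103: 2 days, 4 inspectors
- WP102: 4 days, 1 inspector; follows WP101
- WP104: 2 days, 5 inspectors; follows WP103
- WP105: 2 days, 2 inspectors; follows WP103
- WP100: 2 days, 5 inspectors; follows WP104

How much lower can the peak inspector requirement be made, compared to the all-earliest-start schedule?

2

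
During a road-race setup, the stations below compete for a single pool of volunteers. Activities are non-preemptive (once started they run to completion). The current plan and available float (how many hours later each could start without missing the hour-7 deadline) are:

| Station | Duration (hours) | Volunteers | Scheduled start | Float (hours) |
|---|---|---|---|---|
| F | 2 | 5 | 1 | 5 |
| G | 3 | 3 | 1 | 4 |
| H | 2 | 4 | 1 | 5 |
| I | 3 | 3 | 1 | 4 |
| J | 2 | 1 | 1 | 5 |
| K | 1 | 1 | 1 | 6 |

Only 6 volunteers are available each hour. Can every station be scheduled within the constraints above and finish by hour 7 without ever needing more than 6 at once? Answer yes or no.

yes

Schedule F@1, G@3, H@6, I@3, J@1, K@6: h1:6  h2:6  h3:6  h4:6  h5:6  h6:5  h7:4 — peak 6 ≤ 6.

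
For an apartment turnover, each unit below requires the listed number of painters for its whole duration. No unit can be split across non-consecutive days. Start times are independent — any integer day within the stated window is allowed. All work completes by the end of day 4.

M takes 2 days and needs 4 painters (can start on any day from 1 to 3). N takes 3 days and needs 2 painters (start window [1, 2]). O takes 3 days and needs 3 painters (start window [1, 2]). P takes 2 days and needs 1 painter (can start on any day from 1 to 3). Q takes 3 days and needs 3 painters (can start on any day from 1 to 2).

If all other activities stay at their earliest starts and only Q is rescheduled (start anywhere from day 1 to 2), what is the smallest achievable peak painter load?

Q@1: d1:13  d2:13  d3:8  d4:0 → peak 13
Q@2: d1:10  d2:13  d3:8  d4:3 → peak 13
Best is Q@1, peak 13.

13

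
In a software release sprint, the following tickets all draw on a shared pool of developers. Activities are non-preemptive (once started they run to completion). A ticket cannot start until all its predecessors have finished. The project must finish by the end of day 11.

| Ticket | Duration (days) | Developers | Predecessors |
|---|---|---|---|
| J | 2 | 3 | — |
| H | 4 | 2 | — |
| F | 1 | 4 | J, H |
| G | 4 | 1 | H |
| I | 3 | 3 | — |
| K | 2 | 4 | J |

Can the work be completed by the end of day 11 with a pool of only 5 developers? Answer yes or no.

yes

Schedule J@1, H@1, F@5, G@5, I@6, K@9: d1:5  d2:5  d3:2  d4:2  d5:5  d6:4  d7:4  d8:4  d9:4  d10:4  d11:0 — peak 5 ≤ 5.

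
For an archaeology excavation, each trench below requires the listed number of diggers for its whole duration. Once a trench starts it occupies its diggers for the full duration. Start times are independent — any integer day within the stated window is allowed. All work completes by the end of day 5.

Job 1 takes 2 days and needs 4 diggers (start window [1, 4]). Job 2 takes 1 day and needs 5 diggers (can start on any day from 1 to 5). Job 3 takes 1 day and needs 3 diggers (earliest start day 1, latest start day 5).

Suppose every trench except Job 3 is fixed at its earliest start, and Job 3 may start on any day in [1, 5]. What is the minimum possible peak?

Job 3@1: d1:12  d2:4  d3:0  d4:0  d5:0 → peak 12
Job 3@2: d1:9  d2:7  d3:0  d4:0  d5:0 → peak 9
Job 3@3: d1:9  d2:4  d3:3  d4:0  d5:0 → peak 9
Job 3@4: d1:9  d2:4  d3:0  d4:3  d5:0 → peak 9
Job 3@5: d1:9  d2:4  d3:0  d4:0  d5:3 → peak 9
Best is Job 3@2, peak 9.

9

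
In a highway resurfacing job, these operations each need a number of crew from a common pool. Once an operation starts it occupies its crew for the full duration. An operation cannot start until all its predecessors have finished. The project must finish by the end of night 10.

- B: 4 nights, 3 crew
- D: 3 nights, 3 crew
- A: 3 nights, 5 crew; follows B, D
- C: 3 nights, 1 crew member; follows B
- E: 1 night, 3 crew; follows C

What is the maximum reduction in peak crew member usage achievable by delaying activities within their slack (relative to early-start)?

Early-start peak: n1:6  n2:6  n3:6  n4:3  n5:6  n6:6  n7:6  n8:3  n9:0  n10:0 ⇒ 6.
Leveled (B@1, D@1, A@5, C@5, E@8): n1:6  n2:6  n3:6  n4:3  n5:6  n6:6  n7:6  n8:3  n9:0  n10:0 ⇒ 6.
Reduction 6 − 6 = 0.

0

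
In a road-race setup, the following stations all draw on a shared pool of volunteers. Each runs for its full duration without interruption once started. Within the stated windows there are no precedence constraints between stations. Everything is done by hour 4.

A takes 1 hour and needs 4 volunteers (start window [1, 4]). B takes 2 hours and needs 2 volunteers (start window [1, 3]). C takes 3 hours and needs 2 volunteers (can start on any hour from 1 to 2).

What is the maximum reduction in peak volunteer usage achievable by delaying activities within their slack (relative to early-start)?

4

Early-start peak: h1:8  h2:4  h3:2  h4:0 ⇒ 8.
Leveled (A@1, B@2, C@2): h1:4  h2:4  h3:4  h4:2 ⇒ 4.
Reduction 8 − 4 = 4.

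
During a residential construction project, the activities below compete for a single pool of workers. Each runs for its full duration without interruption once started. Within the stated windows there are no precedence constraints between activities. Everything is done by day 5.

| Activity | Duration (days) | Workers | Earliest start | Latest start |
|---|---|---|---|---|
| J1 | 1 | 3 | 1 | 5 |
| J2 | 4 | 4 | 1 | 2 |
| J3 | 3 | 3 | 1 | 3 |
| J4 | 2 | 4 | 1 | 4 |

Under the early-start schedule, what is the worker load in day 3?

7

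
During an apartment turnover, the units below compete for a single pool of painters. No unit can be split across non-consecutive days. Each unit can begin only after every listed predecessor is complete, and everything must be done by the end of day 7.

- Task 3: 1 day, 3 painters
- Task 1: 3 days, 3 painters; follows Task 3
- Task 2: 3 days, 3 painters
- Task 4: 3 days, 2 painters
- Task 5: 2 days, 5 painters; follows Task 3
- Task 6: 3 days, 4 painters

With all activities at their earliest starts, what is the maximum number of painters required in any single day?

Early-start schedule: Task 3@1, Task 1@2, Task 2@1, Task 4@1, Task 5@2, Task 6@1.
Load per day: day 1: 12, day 2: 17, day 3: 17, day 4: 3, day 5: 0, day 6: 0, day 7: 0.
Peak is 17.

17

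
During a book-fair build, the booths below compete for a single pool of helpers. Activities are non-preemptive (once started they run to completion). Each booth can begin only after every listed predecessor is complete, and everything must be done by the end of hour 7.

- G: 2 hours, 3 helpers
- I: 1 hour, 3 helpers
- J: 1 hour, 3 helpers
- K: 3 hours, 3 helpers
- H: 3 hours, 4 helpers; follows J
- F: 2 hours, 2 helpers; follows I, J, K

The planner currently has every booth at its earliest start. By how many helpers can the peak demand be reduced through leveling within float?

6

Early-start peak: h1:12  h2:10  h3:7  h4:6  h5:2  h6:0  h7:0 ⇒ 12.
Leveled (G@1, I@1, J@3, K@2, H@5, F@5): h1:6  h2:6  h3:6  h4:3  h5:6  h6:6  h7:4 ⇒ 6.
Reduction 12 − 6 = 6.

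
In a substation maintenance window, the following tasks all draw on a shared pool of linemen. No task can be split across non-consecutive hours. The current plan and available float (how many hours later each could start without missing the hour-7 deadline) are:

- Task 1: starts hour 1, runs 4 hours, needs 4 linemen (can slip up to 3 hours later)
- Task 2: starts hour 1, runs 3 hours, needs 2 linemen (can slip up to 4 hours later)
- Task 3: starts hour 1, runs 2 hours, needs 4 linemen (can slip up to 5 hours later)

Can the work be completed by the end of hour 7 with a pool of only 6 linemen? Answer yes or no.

Schedule Task 1@1, Task 2@1, Task 3@5: h1:6  h2:6  h3:6  h4:4  h5:4  h6:4  h7:0 — peak 6 ≤ 6.

yes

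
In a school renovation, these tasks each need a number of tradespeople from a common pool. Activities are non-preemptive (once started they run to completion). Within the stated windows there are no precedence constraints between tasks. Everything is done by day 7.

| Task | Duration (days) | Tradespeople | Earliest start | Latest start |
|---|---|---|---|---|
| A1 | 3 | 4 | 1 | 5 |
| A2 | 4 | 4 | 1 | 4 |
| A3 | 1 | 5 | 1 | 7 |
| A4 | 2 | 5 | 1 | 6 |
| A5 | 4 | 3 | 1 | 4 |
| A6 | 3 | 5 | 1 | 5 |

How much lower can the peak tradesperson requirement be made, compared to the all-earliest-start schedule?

15

Early-start peak: d1:26  d2:21  d3:16  d4:7  d5:0  d6:0  d7:0 ⇒ 26.
Leveled (A1@1, A2@1, A3@5, A4@6, A5@1, A6@5): d1:11  d2:11  d3:11  d4:7  d5:10  d6:10  d7:10 ⇒ 11.
Reduction 26 − 11 = 15.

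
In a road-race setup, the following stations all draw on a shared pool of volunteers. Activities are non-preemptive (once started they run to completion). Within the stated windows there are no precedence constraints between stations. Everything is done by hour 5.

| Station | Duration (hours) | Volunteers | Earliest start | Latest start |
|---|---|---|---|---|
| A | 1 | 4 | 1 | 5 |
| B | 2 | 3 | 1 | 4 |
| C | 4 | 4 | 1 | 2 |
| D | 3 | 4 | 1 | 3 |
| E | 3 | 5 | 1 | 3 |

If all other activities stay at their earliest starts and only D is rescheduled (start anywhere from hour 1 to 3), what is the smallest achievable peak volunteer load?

D@1: h1:20  h2:16  h3:13  h4:4  h5:0 → peak 20
D@2: h1:16  h2:16  h3:13  h4:8  h5:0 → peak 16
D@3: h1:16  h2:12  h3:13  h4:8  h5:4 → peak 16
Best is D@2, peak 16.

16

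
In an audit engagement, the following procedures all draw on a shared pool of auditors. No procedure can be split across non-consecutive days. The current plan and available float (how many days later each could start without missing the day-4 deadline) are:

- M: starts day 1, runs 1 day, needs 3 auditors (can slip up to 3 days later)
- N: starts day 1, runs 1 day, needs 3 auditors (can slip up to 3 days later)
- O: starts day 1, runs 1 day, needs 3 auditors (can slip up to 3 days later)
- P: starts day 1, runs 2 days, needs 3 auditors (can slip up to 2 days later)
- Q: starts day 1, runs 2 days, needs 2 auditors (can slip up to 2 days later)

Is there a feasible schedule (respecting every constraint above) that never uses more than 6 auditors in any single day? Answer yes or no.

yes

Schedule M@1, N@1, O@2, P@2, Q@3: d1:6  d2:6  d3:5  d4:2 — peak 6 ≤ 6.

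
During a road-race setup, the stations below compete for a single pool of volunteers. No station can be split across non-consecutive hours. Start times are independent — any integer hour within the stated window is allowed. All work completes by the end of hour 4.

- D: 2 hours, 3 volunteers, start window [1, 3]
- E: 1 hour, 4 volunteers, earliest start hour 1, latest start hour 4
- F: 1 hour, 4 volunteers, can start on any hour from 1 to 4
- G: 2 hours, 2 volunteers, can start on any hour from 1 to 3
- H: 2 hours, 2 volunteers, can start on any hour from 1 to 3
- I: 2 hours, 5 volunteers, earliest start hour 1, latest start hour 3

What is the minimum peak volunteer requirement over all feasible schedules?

8

Early-start (D@1, E@1, F@1, G@1, H@1, I@1) gives peak 20: h1:20  h2:12  h3:0  h4:0.
Shift E→3, F→4, G→3, H→3.
Schedule D@1, E@3, F@4, G@3, H@3, I@1: h1:8  h2:8  h3:8  h4:8 — peak 8.
Total volunteer-hours = 32 over 4 hours ⇒ peak ≥ ⌈32/4⌉ = 8, so 8 is optimal.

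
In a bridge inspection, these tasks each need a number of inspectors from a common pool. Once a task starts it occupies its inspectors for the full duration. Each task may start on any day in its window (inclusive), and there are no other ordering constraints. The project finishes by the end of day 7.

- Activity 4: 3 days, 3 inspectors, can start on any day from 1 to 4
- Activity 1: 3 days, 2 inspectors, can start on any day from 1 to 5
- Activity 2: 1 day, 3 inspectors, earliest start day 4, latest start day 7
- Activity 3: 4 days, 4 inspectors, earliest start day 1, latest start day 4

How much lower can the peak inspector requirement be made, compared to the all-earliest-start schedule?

2

Early-start peak: d1:9  d2:9  d3:9  d4:7  d5:0  d6:0  d7:0 ⇒ 9.
Leveled (Activity 4@1, Activity 1@1, Activity 2@4, Activity 3@4): d1:5  d2:5  d3:5  d4:7  d5:4  d6:4  d7:4 ⇒ 7.
Reduction 9 − 7 = 2.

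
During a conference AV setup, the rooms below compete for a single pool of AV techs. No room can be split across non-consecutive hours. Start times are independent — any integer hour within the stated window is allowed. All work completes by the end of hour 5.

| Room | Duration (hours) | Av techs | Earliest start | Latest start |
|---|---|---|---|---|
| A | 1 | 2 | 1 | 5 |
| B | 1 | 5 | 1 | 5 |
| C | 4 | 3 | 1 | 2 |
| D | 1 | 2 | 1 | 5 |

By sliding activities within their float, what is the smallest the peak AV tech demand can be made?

5

Early-start (A@1, B@1, C@1, D@1) gives peak 12: h1:12  h2:3  h3:3  h4:3  h5:0.
Shift B→5, D→2.
Schedule A@1, B@5, C@1, D@2: h1:5  h2:5  h3:3  h4:3  h5:5 — peak 5.
Total AV tech-hours = 21 over 5 hours ⇒ peak ≥ ⌈21/5⌉ = 5, so 5 is optimal.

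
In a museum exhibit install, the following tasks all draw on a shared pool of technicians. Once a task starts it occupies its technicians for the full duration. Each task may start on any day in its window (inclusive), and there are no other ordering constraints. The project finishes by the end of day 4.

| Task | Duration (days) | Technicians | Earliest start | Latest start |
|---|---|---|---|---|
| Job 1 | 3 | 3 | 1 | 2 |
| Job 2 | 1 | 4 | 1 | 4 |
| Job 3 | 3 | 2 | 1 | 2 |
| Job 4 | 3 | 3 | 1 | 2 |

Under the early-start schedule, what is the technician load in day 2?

8

At early start, day 2 has: Job 1, Job 3, Job 4.
Demand: 3 + 2 + 3 = 8.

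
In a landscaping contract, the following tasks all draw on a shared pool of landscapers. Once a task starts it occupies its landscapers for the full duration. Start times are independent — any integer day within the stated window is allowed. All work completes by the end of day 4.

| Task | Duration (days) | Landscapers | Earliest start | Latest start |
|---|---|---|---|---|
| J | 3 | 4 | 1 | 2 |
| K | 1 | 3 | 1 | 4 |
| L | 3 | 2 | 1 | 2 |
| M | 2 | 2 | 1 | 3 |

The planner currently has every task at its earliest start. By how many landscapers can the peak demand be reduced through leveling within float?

3

Early-start peak: d1:11  d2:8  d3:6  d4:0 ⇒ 11.
Leveled (J@1, K@1, L@2, M@2): d1:7  d2:8  d3:8  d4:2 ⇒ 8.
Reduction 11 − 8 = 3.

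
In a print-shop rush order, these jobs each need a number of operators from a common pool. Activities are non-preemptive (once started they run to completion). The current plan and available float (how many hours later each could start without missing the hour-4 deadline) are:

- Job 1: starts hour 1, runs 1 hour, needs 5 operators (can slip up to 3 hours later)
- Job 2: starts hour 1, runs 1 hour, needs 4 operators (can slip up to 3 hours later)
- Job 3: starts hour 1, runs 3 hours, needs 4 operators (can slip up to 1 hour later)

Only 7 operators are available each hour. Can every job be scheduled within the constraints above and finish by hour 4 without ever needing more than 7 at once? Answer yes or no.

no

The minimum achievable peak is 8; 7 < 8, so no feasible schedule stays within the cap.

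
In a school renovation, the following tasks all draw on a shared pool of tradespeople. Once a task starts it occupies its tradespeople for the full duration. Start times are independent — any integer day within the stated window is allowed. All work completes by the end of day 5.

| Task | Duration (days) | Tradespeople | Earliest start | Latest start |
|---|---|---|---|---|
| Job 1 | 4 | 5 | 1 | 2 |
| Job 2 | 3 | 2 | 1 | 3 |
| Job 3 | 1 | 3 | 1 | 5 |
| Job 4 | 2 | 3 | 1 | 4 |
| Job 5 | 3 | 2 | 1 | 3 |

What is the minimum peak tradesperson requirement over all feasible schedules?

Early-start (Job 1@1, Job 2@1, Job 3@1, Job 4@1, Job 5@1) gives peak 15: d1:15  d2:12  d3:9  d4:5  d5:0.
Shift Job 3→5, Job 4→4.
Schedule Job 1@1, Job 2@1, Job 3@5, Job 4@4, Job 5@1: d1:9  d2:9  d3:9  d4:8  d5:6 — peak 9.
Total tradesperson-days = 41 over 5 days ⇒ peak ≥ ⌈41/5⌉ = 9, so 9 is optimal.

9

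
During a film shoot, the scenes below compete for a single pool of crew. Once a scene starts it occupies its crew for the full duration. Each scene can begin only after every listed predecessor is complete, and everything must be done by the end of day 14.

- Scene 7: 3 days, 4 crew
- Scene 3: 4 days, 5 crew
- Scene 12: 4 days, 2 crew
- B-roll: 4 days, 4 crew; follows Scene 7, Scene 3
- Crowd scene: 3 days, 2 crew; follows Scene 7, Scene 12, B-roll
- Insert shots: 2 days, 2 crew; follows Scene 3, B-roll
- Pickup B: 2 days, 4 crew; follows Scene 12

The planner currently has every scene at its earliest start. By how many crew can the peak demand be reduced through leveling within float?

3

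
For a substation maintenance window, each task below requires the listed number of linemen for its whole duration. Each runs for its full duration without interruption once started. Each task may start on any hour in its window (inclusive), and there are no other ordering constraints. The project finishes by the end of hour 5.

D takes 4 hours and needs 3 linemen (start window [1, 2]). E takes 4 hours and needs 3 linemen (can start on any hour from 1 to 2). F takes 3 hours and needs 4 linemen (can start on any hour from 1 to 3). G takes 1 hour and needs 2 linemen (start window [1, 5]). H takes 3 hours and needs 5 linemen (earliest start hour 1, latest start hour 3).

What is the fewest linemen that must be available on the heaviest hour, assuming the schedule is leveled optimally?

15

Early-start (D@1, E@1, F@1, G@1, H@1) gives peak 17: h1:17  h2:15  h3:15  h4:6  h5:0.
Shift H→2.
Schedule D@1, E@1, F@1, G@1, H@2: h1:12  h2:15  h3:15  h4:11  h5:0 — peak 15.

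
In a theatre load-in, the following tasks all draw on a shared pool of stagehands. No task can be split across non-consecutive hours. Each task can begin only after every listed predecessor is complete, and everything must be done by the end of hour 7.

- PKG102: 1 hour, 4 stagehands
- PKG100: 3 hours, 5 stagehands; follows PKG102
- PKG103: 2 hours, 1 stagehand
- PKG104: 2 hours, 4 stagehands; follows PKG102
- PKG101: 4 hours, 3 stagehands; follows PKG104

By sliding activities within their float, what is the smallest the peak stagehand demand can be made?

Early-start (PKG102@1, PKG100@2, PKG103@1, PKG104@2, PKG101@4) gives peak 10: h1:5  h2:10  h3:9  h4:8  h5:3  h6:3  h7:3.
Shift PKG100→4.
Schedule PKG102@1, PKG100@4, PKG103@1, PKG104@2, PKG101@4: h1:5  h2:5  h3:4  h4:8  h5:8  h6:8  h7:3 — peak 8.
No arrangement of the 24 feasible schedules does better.

8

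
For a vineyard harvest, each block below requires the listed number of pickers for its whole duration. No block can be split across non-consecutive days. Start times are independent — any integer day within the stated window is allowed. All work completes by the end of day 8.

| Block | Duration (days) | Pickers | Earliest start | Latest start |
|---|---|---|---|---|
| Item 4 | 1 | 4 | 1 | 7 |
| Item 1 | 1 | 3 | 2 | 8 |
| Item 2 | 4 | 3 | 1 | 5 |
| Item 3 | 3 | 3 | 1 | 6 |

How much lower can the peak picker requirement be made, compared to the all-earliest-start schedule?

4

Early-start peak: d1:10  d2:9  d3:6  d4:3  d5:0  d6:0  d7:0  d8:0 ⇒ 10.
Leveled (Item 4@1, Item 1@2, Item 2@2, Item 3@3): d1:4  d2:6  d3:6  d4:6  d5:6  d6:0  d7:0  d8:0 ⇒ 6.
Reduction 10 − 6 = 4.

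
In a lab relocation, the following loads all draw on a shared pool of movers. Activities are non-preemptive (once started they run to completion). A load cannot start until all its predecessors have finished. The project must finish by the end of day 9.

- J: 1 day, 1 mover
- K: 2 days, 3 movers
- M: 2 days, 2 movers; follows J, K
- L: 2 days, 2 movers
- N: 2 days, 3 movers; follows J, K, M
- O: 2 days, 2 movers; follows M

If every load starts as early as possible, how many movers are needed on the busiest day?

Early-start schedule: J@1, K@1, M@3, L@1, N@5, O@5.
Load per day: day 1: 6, day 2: 5, day 3: 2, day 4: 2, day 5: 5, day 6: 5, day 7: 0, day 8: 0, day 9: 0.
Peak is 6.

6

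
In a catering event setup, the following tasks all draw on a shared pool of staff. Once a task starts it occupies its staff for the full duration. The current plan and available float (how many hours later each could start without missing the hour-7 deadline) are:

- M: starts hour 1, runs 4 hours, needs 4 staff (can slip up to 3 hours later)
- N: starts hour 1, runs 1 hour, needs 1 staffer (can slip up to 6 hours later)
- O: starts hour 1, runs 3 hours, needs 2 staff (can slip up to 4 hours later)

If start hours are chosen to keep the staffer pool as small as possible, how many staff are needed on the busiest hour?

Early-start (M@1, N@1, O@1) gives peak 7: h1:7  h2:6  h3:6  h4:4  h5:0  h6:0  h7:0.
Shift N→5, O→5.
Schedule M@1, N@5, O@5: h1:4  h2:4  h3:4  h4:4  h5:3  h6:2  h7:2 — peak 4.
Total staffer-hours = 23 over 7 hours ⇒ peak ≥ ⌈23/7⌉ = 4, so 4 is optimal.

4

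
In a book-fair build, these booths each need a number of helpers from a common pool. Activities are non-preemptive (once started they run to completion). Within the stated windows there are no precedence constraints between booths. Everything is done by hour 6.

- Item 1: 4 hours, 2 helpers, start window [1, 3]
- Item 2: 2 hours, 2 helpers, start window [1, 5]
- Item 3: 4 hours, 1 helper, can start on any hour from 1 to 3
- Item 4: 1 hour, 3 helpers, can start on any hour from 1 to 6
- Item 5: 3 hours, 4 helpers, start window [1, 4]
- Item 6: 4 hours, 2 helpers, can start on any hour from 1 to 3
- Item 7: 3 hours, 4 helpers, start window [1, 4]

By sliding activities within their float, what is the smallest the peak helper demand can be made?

Early-start (Item 1@1, Item 2@1, Item 3@1, Item 4@1, Item 5@1, Item 6@1, Item 7@1) gives peak 18: h1:18  h2:15  h3:13  h4:5  h5:0  h6:0.
Shift Item 4→5, Item 6→3, Item 7→4.
Schedule Item 1@1, Item 2@1, Item 3@1, Item 4@5, Item 5@1, Item 6@3, Item 7@4: h1:9  h2:9  h3:9  h4:9  h5:9  h6:6 — peak 9.
Total helper-hours = 51 over 6 hours ⇒ peak ≥ ⌈51/6⌉ = 9, so 9 is optimal.

9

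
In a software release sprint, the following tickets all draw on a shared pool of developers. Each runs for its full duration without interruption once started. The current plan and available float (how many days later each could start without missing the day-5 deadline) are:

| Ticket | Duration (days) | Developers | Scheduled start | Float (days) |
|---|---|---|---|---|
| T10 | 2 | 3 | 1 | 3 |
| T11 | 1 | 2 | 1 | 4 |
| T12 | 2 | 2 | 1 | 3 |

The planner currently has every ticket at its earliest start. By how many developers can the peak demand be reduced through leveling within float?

Early-start peak: d1:7  d2:5  d3:0  d4:0  d5:0 ⇒ 7.
Leveled (T10@1, T11@3, T12@4): d1:3  d2:3  d3:2  d4:2  d5:2 ⇒ 3.
Reduction 7 − 3 = 4.

4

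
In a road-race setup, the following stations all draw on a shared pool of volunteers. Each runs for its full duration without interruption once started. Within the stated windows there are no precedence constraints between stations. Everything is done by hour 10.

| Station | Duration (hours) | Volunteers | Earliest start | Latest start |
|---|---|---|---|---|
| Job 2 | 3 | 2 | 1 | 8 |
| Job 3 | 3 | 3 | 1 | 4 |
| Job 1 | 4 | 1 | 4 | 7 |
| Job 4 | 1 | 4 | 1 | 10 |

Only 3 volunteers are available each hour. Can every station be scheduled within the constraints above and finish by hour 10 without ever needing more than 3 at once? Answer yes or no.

no

The minimum achievable peak is 4; 3 < 4, so no feasible schedule stays within the cap.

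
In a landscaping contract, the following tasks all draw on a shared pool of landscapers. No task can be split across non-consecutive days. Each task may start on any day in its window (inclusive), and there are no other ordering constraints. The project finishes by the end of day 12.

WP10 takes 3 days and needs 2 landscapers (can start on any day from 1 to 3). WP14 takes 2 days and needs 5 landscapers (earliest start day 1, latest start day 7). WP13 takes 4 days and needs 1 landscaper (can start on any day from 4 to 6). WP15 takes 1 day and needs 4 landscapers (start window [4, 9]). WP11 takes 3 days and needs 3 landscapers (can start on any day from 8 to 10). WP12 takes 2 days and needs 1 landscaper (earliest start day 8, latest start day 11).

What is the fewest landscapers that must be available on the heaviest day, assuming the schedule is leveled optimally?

5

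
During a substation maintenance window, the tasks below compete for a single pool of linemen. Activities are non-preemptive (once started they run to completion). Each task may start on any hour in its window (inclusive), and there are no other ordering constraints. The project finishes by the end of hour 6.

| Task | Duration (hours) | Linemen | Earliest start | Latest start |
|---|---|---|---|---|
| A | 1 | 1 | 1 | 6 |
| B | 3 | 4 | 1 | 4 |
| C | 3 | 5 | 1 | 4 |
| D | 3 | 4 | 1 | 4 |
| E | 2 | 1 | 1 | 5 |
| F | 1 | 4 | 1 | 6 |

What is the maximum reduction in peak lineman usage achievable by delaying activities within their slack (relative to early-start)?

10

Early-start peak: h1:19  h2:14  h3:13  h4:0  h5:0  h6:0 ⇒ 19.
Leveled (A@1, B@1, C@2, D@4, E@5, F@1): h1:9  h2:9  h3:9  h4:9  h5:5  h6:5 ⇒ 9.
Reduction 19 − 9 = 10.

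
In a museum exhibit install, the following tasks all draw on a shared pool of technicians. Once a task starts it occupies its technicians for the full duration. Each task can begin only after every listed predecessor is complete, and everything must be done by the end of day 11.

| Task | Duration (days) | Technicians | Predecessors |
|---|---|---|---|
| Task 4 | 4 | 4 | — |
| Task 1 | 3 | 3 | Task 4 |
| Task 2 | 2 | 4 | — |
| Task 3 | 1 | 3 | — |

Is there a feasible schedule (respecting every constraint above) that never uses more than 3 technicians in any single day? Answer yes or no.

Total technician-days = 36; over 11 days the average is 36/11 > 3, so some day must exceed 3.

no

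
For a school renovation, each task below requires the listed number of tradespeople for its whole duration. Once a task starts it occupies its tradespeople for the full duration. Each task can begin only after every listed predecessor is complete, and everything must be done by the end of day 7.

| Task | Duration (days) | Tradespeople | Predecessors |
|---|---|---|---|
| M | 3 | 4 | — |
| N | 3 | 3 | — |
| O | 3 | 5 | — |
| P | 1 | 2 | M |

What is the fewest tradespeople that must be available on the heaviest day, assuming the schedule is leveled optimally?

7

Early-start (M@1, N@1, O@1, P@4) gives peak 12: d1:12  d2:12  d3:12  d4:2  d5:0  d6:0  d7:0.
Shift O→4.
Schedule M@1, N@1, O@4, P@4: d1:7  d2:7  d3:7  d4:7  d5:5  d6:5  d7:0 — peak 7.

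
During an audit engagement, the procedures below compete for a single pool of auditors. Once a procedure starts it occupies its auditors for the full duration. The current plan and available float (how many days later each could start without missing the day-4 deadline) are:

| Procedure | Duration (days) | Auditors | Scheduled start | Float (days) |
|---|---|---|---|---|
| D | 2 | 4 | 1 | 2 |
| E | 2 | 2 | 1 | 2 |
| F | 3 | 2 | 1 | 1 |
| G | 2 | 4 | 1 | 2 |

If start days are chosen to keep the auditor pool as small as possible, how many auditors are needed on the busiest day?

8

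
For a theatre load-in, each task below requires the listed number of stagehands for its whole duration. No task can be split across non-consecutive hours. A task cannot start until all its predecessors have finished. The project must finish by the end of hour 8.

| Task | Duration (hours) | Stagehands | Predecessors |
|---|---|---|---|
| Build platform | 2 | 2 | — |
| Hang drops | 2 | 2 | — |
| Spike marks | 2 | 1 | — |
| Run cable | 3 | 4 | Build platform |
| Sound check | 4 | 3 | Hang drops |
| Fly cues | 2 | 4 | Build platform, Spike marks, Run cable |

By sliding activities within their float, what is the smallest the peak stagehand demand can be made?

7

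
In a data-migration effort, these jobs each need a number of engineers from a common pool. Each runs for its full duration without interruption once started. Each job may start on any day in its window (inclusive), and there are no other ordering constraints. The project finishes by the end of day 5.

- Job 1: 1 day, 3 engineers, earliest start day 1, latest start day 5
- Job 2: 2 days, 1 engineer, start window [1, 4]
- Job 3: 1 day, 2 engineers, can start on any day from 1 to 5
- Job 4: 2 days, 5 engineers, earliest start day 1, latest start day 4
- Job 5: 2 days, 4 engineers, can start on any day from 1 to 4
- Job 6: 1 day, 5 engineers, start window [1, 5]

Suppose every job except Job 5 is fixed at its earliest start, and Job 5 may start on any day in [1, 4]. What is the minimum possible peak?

16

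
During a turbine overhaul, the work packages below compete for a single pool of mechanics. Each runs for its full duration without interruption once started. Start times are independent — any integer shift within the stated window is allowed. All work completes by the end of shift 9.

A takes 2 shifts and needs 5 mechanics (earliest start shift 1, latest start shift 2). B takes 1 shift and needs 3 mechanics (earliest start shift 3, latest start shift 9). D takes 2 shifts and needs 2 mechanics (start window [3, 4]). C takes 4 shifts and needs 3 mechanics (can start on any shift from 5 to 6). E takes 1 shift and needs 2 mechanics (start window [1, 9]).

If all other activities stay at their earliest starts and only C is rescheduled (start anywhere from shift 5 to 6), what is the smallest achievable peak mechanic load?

C@5: s1:7  s2:5  s3:5  s4:2  s5:3  s6:3  s7:3  s8:3  s9:0 → peak 7
C@6: s1:7  s2:5  s3:5  s4:2  s5:0  s6:3  s7:3  s8:3  s9:3 → peak 7
Best is C@5, peak 7.

7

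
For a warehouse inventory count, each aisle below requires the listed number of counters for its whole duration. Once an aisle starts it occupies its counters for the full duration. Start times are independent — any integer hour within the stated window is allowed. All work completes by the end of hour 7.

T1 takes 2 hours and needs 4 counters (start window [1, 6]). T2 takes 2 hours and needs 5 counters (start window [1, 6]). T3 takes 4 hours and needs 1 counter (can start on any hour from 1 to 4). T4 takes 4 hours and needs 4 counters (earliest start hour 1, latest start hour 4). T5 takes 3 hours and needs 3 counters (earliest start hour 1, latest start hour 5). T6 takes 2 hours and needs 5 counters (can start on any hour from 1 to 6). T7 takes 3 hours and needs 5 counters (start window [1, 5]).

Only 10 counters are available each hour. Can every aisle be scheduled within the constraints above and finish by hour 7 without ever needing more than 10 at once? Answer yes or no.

Total counter-hours = 72; over 7 hours the average is 72/7 > 10, so some hour must exceed 10.

no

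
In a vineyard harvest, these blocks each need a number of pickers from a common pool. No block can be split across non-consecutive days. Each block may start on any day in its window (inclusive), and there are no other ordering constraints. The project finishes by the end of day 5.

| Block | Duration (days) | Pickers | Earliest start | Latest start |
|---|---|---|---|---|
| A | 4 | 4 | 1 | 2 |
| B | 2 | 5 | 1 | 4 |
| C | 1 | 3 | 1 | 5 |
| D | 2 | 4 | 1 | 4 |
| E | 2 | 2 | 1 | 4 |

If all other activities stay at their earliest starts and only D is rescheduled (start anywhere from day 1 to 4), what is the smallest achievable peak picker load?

14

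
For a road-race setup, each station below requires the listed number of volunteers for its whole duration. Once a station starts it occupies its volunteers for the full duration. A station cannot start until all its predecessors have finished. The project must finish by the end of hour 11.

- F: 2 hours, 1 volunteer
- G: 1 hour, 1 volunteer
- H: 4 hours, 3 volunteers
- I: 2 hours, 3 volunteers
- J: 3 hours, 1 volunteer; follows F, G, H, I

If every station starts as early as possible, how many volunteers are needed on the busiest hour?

8

Early-start schedule: F@1, G@1, H@1, I@1, J@5.
Load per hour: hour 1: 8, hour 2: 7, hour 3: 3, hour 4: 3, hour 5: 1, hour 6: 1, hour 7: 1, hour 8: 0, hour 9: 0, hour 10: 0, hour 11: 0.
Peak is 8.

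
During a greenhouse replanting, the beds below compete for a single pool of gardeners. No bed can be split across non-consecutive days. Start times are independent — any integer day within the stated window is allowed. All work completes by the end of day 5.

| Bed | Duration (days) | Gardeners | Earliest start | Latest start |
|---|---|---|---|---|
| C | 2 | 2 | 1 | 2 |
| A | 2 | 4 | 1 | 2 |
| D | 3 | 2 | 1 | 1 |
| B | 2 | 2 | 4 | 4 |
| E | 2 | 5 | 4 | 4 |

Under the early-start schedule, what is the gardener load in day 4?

7

At early start, day 4 has: B, E.
Demand: 2 + 5 = 7.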